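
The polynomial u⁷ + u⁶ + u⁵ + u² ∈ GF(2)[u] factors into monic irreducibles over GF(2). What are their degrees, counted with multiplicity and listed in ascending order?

1, 1, 1, 1, 3

Write g(u) = u⁷ + u⁶ + u⁵ + u².
Roots in GF(2): g(0) = 0 → root; g(1) = 0 → root.
Linear factors from roots: (u), (u + 1).
Complete factorization: g(u) = (u)^2·(u + 1)^2·(u³ + u² + 1).
Factor degrees with multiplicity: 1 + 1 + 1 + 1 + 3 = 7.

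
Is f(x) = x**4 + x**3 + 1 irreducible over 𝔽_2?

Check for roots in 𝔽_2: f(0) = 1; f(1) = 1.
No roots, so no linear factors.
Monic irreducibles of degree 2 over GF(2): x**2 + x + 1.
None of them divide f (all give nonzero remainder).
No irreducible factor of degree ≤ 2 exists, so f is irreducible over GF(2).

Yes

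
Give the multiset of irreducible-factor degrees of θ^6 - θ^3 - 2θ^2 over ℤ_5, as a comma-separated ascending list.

Write g(θ) = θ^6 - θ^3 - 2θ^2.
Roots in ℤ_5: g(0) = 0 → root; g(1) = 3; g(2) = 3; g(3) = 4; g(4) = 0 → root.
Linear factors from roots: (θ), (θ + 1).
Complete factorization: g(θ) = (θ)^2·(θ + 1)^2·(θ^2 - 2θ - 2).
Factor degrees with multiplicity: 1 + 1 + 1 + 1 + 2 = 6.

1, 1, 1, 1, 2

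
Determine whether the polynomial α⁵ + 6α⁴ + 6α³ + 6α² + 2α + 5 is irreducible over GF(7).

Yes

Write h(α) = α⁵ + 6α⁴ + 6α³ + 6α² + 2α + 5.
Check for roots in GF(7): h(0) = 5; h(1) = 5; h(2) = 6; h(3) = 4; h(4) = 1; h(5) = 6; h(6) = 1.
No roots, so no linear factors.
Degree-2 irreducible divisors: test the 21 monic irreducibles of degree 2 over GF(7).
None of them divide h (all give nonzero remainder).
No irreducible factor of degree ≤ 2 exists, so h is irreducible over GF(7).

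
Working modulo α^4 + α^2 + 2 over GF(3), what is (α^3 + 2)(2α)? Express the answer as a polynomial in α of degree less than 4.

α^2 + α + 2

Multiply in GF(3)[α]: (α^3 + 2)·(2α) = 2α^4 + α.
Reduce using α^4 ≡ 2α^2 + 1 (mod α^4 + α^2 + 2).
Reduced: α^2 + α + 2.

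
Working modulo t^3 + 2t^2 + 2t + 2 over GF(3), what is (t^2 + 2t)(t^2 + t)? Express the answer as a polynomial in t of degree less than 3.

Multiply in GF(3)[t]: (t^2 + 2t)·(t^2 + t) = t^4 + 2t^2.
Reduce using t^3 ≡ t^2 + t + 1 (mod t^3 + 2t^2 + 2t + 2).
Reduced: t^2 + 2t + 1.

t^2 + 2t + 1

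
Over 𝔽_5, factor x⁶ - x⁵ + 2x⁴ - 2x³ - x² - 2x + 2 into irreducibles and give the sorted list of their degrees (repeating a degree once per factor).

6

Write f(x) = x⁶ - x⁵ + 2x⁴ - 2x³ - x² - 2x + 2.
Roots in 𝔽_5: f(0) = 2; f(1) = 4; f(2) = 2; f(3) = 1; f(4) = 4.
Complete factorization: f(x) = (x⁶ - x⁵ + 2x⁴ - 2x³ - x² - 2x + 2).
Factor degrees with multiplicity: 6 = 6.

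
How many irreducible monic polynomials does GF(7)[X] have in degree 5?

3360

x^(7^5) − x is the product of all monic irreducibles of degree dividing 5; Möbius inversion gives N = (1/5) Σ μ(5/d)·7^d.
Divisors of 5: 1, 5; μ(5/d) for each: -1, 1.
Σ = − 7^1 + 7^5 = 16800.
N = 16800/5 = 3360.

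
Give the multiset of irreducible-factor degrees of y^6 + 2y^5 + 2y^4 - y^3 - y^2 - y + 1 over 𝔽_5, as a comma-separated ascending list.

Write h(y) = y^6 + 2y^5 + 2y^4 - y^3 - y^2 - y + 1.
Roots in 𝔽_5: h(0) = 1; h(1) = 3; h(2) = 2; h(3) = 4; h(4) = 3.
Complete factorization: h(y) = (y^2 - 2)·(y^2 + y + 1)·(y^2 + y + 2).
Factor degrees with multiplicity: 2 + 2 + 2 = 6.

2, 2, 2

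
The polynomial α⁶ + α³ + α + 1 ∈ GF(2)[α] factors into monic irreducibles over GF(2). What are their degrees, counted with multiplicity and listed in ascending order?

Write f(α) = α⁶ + α³ + α + 1.
Roots in GF(2): f(0) = 1; f(1) = 0 → root.
Linear factors from roots: (α + 1).
Complete factorization: f(α) = (α + 1)^3·(α³ + α² + 1).
Factor degrees with multiplicity: 1 + 1 + 1 + 3 = 6.

1, 1, 1, 3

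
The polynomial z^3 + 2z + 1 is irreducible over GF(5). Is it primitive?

No

Write f(z) = z^3 + 2z + 1.
|GF(5^3)^×| = 5^3 − 1 = 124. Prime factorization: 124 = 2^2·31.
f is primitive ⇔ z has order 124 in GF(5)[z]/(f), i.e. z^(124/q) ≠ 1 for each prime q | 124.
z^(62) mod f = 1
z^(4) mod f = 3z^2 + 4z.
Since z^(62) = 1, the order of z divides 62 < 124; not primitive.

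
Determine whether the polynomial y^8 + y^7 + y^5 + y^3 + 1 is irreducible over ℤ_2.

Yes

Write f(y) = y^8 + y^7 + y^5 + y^3 + 1.
Check for roots in ℤ_2: f(0) = 1; f(1) = 1.
No roots, so no linear factors.
Monic irreducibles of degree 2 over GF(2): y^2 + y + 1.
None of them divide f (all give nonzero remainder).
Monic irreducibles of degree 3 over GF(2): y^3 + y + 1, y^3 + y^2 + 1.
None of them divide f (all give nonzero remainder).
Monic irreducibles of degree 4 over GF(2): y^4 + y + 1, y^4 + y^3 + 1, y^4 + y^3 + y^2 + y + 1.
None of them divide f (all give nonzero remainder).
No irreducible factor of degree ≤ 4 exists, so f is irreducible over GF(2).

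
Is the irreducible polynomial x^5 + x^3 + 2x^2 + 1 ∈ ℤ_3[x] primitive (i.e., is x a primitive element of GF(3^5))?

Write f(x) = x^5 + x^3 + 2x^2 + 1.
|GF(3^5)^×| = 3^5 − 1 = 242. Prime factorization: 242 = 2·11^2.
f is primitive ⇔ x has order 242 in GF(3)[x]/(f), i.e. x^(242/q) ≠ 1 for each prime q | 242.
x^(121) mod f = 2.
x^(22) mod f = x^4 + 2x^2 + x + 2.
None equal 1, so x has full order 242; f is primitive.

Yes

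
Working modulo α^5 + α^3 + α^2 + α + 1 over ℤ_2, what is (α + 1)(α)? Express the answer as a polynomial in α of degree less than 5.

α^2 + α

Multiply in ℤ_2[α]: (α + 1)·(α) = α^2 + α.
Reduced: α^2 + α.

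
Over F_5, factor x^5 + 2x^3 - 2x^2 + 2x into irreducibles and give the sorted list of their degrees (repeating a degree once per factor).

Write g(x) = x^5 + 2x^3 - 2x^2 + 2x.
Roots in F_5: g(0) = 0 → root; g(1) = 3; g(2) = 4; g(3) = 0 → root; g(4) = 3.
Linear factors from roots: (x), (x + 2).
Complete factorization: g(x) = (x)·(x + 2)·(x^3 - 2x^2 + x + 1).
Factor degrees with multiplicity: 1 + 1 + 3 = 5.

1, 1, 3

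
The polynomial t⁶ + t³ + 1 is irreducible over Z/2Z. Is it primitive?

Write f(t) = t⁶ + t³ + 1.
|GF(2^6)^×| = 2^6 − 1 = 63. Prime factorization: 63 = 3^2·7.
f is primitive ⇔ t has order 63 in GF(2)[t]/(f), i.e. t^(63/q) ≠ 1 for each prime q | 63.
t^(21) mod f = t³.
t^(9) mod f = 1
Since t^(9) = 1, the order of t divides 9 < 63; not primitive.

No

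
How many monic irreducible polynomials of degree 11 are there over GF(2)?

186

Gauss's count: N_{2}(11) = (1/11) Σ_{d|11} μ(11/d)·2^d.
Divisors of 11: 1, 11; μ(11/d) for each: -1, 1.
Σ = − 2^1 + 2^11 = 2046.
N = 2046/11 = 186.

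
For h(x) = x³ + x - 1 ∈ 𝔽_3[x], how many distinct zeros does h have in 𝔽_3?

Evaluate at each of the 3 elements of 𝔽_3:
h(0) = 2; h(1) = 1; h(2) = 0 → root.
Roots: {2}.

1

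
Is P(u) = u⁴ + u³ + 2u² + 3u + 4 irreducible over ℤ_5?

Check for roots in ℤ_5: P(0) = 4; P(1) = 1; P(2) = 2; P(3) = 4; P(4) = 3.
No roots, so no linear factors.
Degree-2 irreducible divisors: test the 10 monic irreducibles of degree 2 over GF(5).
None of them divide P (all give nonzero remainder).
No irreducible factor of degree ≤ 2 exists, so P is irreducible over GF(5).

Yes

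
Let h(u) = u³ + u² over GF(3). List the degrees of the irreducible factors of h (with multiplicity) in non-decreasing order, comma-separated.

Roots in GF(3): h(0) = 0 → root; h(1) = 2; h(2) = 0 → root.
Linear factors from roots: (u), (u + 1).
Complete factorization: h(u) = (u + 1)·(u)^2.
Factor degrees with multiplicity: 1 + 1 + 1 = 3.

1, 1, 1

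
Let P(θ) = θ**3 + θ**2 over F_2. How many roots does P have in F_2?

Evaluate at each of the 2 elements of F_2:
P(0) = 0 → root; P(1) = 0 → root.
Roots: {0, 1}.

2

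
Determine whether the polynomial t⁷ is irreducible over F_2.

Write P(t) = t⁷.
Check for roots in F_2: P(0) = 0 → root; P(1) = 1.
P(0) = 0, so (t) divides P(t); P is reducible.

No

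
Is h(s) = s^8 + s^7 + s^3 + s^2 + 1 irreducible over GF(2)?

Check for roots in GF(2): h(0) = 1; h(1) = 1.
No roots, so no linear factors.
Monic irreducibles of degree 2 over GF(2): s^2 + s + 1.
None of them divide h (all give nonzero remainder).
Monic irreducibles of degree 3 over GF(2): s^3 + s + 1, s^3 + s^2 + 1.
None of them divide h (all give nonzero remainder).
Monic irreducibles of degree 4 over GF(2): s^4 + s + 1, s^4 + s^3 + 1, s^4 + s^3 + s^2 + s + 1.
None of them divide h (all give nonzero remainder).
No irreducible factor of degree ≤ 4 exists, so h is irreducible over GF(2).

Yes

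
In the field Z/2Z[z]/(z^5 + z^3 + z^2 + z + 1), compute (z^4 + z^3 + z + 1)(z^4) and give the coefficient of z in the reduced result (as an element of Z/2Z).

Multiply in Z/2Z[z]: (z^4 + z^3 + z + 1)·(z^4) = z^8 + z^7 + z^5 + z^4.
Reduce using z^5 ≡ z^3 + z^2 + z + 1 (mod z^5 + z^3 + z^2 + z + 1).
Reduced: z^2 + 1.

0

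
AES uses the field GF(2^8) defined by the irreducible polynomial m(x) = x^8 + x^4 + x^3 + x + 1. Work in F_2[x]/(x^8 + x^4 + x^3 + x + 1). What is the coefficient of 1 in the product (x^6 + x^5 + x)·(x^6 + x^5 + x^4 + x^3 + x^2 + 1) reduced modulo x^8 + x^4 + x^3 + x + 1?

Multiply in F_2[x]: (x^6 + x^5 + x)·(x^6 + x^5 + x^4 + x^3 + x^2 + 1) = x^12 + x^4 + x^3 + x.
Reduce using x^8 ≡ x^4 + x^3 + x + 1 (mod x^8 + x^4 + x^3 + x + 1).
Reduced: x^7 + x^5 + x^4 + 1.

1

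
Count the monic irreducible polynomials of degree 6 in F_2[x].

9

By the necklace-counting formula, N_2(6) = (1/6) Σ_{d|6} μ(6/d)·2^d.
Divisors of 6: 1, 2, 3, 6; μ(6/d) for each: 1, -1, -1, 1.
Σ = 2^1 − 2^2 − 2^3 + 2^6 = 54.
N = 54/6 = 9.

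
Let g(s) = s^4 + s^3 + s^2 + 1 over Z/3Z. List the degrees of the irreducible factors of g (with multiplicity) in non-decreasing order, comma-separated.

4

Roots in Z/3Z: g(0) = 1; g(1) = 1; g(2) = 2.
Complete factorization: g(s) = (s^4 + s^3 + s^2 + 1).
Factor degrees with multiplicity: 4 = 4.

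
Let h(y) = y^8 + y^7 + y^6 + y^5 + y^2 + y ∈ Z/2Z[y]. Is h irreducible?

No

Check for roots in Z/2Z: h(0) = 0 → root; h(1) = 0 → root.
h(0) = 0, so (y) divides h(y); h is reducible.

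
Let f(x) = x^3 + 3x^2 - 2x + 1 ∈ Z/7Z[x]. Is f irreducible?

Check for roots in Z/7Z: f(0) = 1; f(1) = 3; f(2) = 3; f(3) = 0 → root; f(4) = 0 → root; f(5) = 2; f(6) = 5.
f(3) = 0, so (x − 3) divides f(x); f is reducible.

No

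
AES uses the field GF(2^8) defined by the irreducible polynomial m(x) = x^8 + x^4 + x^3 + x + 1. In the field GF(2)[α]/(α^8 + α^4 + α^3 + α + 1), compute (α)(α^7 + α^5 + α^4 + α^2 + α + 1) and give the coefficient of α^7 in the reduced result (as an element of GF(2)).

Multiply in GF(2)[α]: (α)·(α^7 + α^5 + α^4 + α^2 + α + 1) = α^8 + α^6 + α^5 + α^3 + α^2 + α.
Reduce using α^8 ≡ α^4 + α^3 + α + 1 (mod α^8 + α^4 + α^3 + α + 1).
Reduced: α^6 + α^5 + α^4 + α^2 + 1.

0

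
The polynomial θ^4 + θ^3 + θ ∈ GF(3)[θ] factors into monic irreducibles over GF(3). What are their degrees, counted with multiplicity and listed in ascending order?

1, 1, 2

Write h(θ) = θ^4 + θ^3 + θ.
Roots in GF(3): h(0) = 0 → root; h(1) = 0 → root; h(2) = 2.
Linear factors from roots: (θ), (θ - 1).
Complete factorization: h(θ) = (θ)·(θ - 1)·(θ^2 - θ - 1).
Factor degrees with multiplicity: 1 + 1 + 2 = 4.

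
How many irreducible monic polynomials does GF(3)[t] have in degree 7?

312

The number of monic irreducibles of degree 7 over GF(3) is (1/7)·Σ_{d∣7} μ(7/d) 3^d.
Divisors of 7: 1, 7; μ(7/d) for each: -1, 1.
Σ = − 3^1 + 3^7 = 2184.
N = 2184/7 = 312.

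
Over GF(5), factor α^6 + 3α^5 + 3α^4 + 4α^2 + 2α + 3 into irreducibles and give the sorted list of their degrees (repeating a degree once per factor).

2, 4

Write g(α) = α^6 + 3α^5 + 3α^4 + 4α^2 + 2α + 3.
Roots in GF(5): g(0) = 3; g(1) = 1; g(2) = 1; g(3) = 1; g(4) = 1.
Complete factorization: g(α) = (α^2 + 2α + 4)·(α^4 + α^3 + 2α^2 + 2α + 2).
Factor degrees with multiplicity: 2 + 4 = 6.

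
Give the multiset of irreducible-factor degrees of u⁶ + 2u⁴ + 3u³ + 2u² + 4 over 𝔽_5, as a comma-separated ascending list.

2, 4

Write g(u) = u⁶ + 2u⁴ + 3u³ + 2u² + 4.
Roots in 𝔽_5: g(0) = 4; g(1) = 2; g(2) = 2; g(3) = 4; g(4) = 1.
Complete factorization: g(u) = (u² + 4u + 1)·(u⁴ + u³ + 2u² + 4u + 4).
Factor degrees with multiplicity: 2 + 4 = 6.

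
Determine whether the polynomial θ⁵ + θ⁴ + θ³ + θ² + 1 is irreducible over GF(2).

Write h(θ) = θ⁵ + θ⁴ + θ³ + θ² + 1.
Check for roots in GF(2): h(0) = 1; h(1) = 1.
No roots, so no linear factors.
Monic irreducibles of degree 2 over GF(2): θ² + θ + 1.
None of them divide h (all give nonzero remainder).
No irreducible factor of degree ≤ 2 exists, so h is irreducible over GF(2).

Yes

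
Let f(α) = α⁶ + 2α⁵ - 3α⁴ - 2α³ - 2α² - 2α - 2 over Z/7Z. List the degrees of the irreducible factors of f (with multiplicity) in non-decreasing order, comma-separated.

Complete factorization: f(α) = (α⁶ + 2α⁵ - 3α⁴ - 2α³ - 2α² - 2α - 2).
Factor degrees with multiplicity: 6 = 6.

6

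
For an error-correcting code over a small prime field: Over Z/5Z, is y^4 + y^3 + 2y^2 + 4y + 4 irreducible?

Yes

Write f(y) = y^4 + y^3 + 2y^2 + 4y + 4.
Check for roots in Z/5Z: f(0) = 4; f(1) = 2; f(2) = 4; f(3) = 2; f(4) = 2.
No roots, so no linear factors.
Degree-2 irreducible divisors: test the 10 monic irreducibles of degree 2 over GF(5).
None of them divide f (all give nonzero remainder).
No irreducible factor of degree ≤ 2 exists, so f is irreducible over GF(5).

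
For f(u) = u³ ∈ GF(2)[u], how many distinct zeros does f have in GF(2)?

Evaluate at each of the 2 elements of GF(2):
f(0) = 0 → root; f(1) = 1.
Roots: {0}.

1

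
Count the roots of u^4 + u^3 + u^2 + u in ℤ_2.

2

Write f(u) = u^4 + u^3 + u^2 + u.
Evaluate at each of the 2 elements of ℤ_2:
f(0) = 0 → root; f(1) = 0 → root.
Roots: {0, 1}.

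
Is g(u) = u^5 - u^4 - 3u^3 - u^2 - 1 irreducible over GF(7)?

Yes

Check for roots in GF(7): g(0) = 6; g(1) = 2; g(2) = 1; g(3) = 1; g(4) = 6; g(5) = 6; g(6) = 6.
No roots, so no linear factors.
Degree-2 irreducible divisors: test the 21 monic irreducibles of degree 2 over GF(7).
None of them divide g (all give nonzero remainder).
No irreducible factor of degree ≤ 2 exists, so g is irreducible over GF(7).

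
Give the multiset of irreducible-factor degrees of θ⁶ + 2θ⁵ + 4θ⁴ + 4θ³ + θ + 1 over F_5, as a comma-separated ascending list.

Write g(θ) = θ⁶ + 2θ⁵ + 4θ⁴ + 4θ³ + θ + 1.
Roots in F_5: g(0) = 1; g(1) = 3; g(2) = 2; g(3) = 1; g(4) = 4.
Complete factorization: g(θ) = (θ² + 4θ + 1)·(θ⁴ + 3θ³ + θ² + 2θ + 1).
Factor degrees with multiplicity: 2 + 4 = 6.

2, 4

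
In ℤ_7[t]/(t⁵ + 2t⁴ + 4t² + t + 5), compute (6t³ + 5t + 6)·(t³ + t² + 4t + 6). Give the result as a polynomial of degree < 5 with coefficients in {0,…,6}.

Multiply in ℤ_7[t]: (6t³ + 5t + 6)·(t³ + t² + 4t + 6) = 6t⁶ + 6t⁵ + t⁴ + 5t³ + 5t² + 5t + 1.
Reduce using t⁵ ≡ 5t⁴ + 3t² + 6t + 2 (mod t⁵ + 2t⁴ + 4t² + t + 5).
Reduced: 6t⁴ + 2t³ + 2t² + 2t + 3.

6t^4 + 2t^3 + 2t^2 + 2t + 3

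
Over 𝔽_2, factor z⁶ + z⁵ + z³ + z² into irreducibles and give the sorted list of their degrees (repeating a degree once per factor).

Write h(z) = z⁶ + z⁵ + z³ + z².
Roots in 𝔽_2: h(0) = 0 → root; h(1) = 0 → root.
Linear factors from roots: (z), (z + 1).
Complete factorization: h(z) = (z)^2·(z + 1)^2·(z² + z + 1).
Factor degrees with multiplicity: 1 + 1 + 1 + 1 + 2 = 6.

1, 1, 1, 1, 2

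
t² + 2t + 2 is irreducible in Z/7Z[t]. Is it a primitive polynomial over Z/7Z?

Write f(t) = t² + 2t + 2.
|GF(7^2)^×| = 7^2 − 1 = 48. Prime factorization: 48 = 2^4·3.
f is primitive ⇔ t has order 48 in GF(7)[t]/(f), i.e. t^(48/q) ≠ 1 for each prime q | 48.
t^(24) mod f = 1
t^(16) mod f = 4.
Since t^(24) = 1, the order of t divides 24 < 48; not primitive.

No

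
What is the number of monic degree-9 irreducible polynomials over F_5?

x^(5^9) − x is the product of all monic irreducibles of degree dividing 9; Möbius inversion gives N = (1/9) Σ μ(9/d)·5^d.
Divisors of 9: 1, 3, 9; μ(9/d) for each: 0, -1, 1.
Σ = − 5^3 + 5^9 = 1953000.
N = 1953000/9 = 217000.

217000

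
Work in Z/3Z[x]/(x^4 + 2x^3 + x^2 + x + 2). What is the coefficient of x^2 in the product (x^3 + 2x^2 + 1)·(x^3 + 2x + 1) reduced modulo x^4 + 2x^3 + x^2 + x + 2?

Multiply in Z/3Z[x]: (x^3 + 2x^2 + 1)·(x^3 + 2x + 1) = x^6 + 2x^5 + 2x^4 + 2x^2 + 2x + 1.
Reduce using x^4 ≡ x^3 + 2x^2 + 2x + 1 (mod x^4 + 2x^3 + x^2 + x + 2).
Reduced: 2x^2 + x + 2.

2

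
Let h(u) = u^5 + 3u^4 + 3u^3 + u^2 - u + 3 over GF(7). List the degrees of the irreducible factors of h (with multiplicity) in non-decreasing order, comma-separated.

Complete factorization: h(u) = (u^5 + 3u^4 + 3u^3 + u^2 - u + 3).
Factor degrees with multiplicity: 5 = 5.

5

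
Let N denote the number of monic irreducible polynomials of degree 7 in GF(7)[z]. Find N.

Gauss's count: N_{7}(7) = (1/7) Σ_{d|7} μ(7/d)·7^d.
Divisors of 7: 1, 7; μ(7/d) for each: -1, 1.
Σ = − 7^1 + 7^7 = 823536.
N = 823536/7 = 117648.

117648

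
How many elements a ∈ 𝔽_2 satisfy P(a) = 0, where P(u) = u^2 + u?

Evaluate at each of the 2 elements of 𝔽_2:
P(0) = 0 → root; P(1) = 0 → root.
Roots: {0, 1}.

2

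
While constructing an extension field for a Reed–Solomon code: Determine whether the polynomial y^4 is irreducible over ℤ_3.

No

Write m(y) = y^4.
Check for roots in ℤ_3: m(0) = 0 → root; m(1) = 1; m(2) = 1.
m(0) = 0, so (y) divides m(y); m is reducible.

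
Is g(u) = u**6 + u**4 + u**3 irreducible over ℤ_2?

Check for roots in ℤ_2: g(0) = 0 → root; g(1) = 1.
g(0) = 0, so (u) divides g(u); g is reducible.

No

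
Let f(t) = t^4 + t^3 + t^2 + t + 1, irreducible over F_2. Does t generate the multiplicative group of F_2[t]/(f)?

|GF(2^4)^×| = 2^4 − 1 = 15. Prime factorization: 15 = 3·5.
f is primitive ⇔ t has order 15 in GF(2)[t]/(f), i.e. t^(15/q) ≠ 1 for each prime q | 15.
t^(5) mod f = 1
t^(3) mod f = t^3.
Since t^(5) = 1, the order of t divides 5 < 15; not primitive.

No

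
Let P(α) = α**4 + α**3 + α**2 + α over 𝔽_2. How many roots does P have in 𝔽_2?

Evaluate at each of the 2 elements of 𝔽_2:
P(0) = 0 → root; P(1) = 0 → root.
Roots: {0, 1}.

2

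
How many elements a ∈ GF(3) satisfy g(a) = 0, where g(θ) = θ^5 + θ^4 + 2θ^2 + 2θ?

Evaluate at each of the 3 elements of GF(3):
g(0) = 0 → root; g(1) = 0 → root; g(2) = 0 → root.
Roots: {0, 1, 2}.

3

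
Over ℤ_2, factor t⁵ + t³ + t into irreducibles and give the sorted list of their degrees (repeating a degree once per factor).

Write f(t) = t⁵ + t³ + t.
Roots in ℤ_2: f(0) = 0 → root; f(1) = 1.
Linear factors from roots: (t).
Complete factorization: f(t) = (t)·(t² + t + 1)^2.
Factor degrees with multiplicity: 1 + 2 + 2 = 5.

1, 2, 2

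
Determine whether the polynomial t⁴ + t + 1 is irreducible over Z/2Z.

Write m(t) = t⁴ + t + 1.
Check for roots in Z/2Z: m(0) = 1; m(1) = 1.
No roots, so no linear factors.
Monic irreducibles of degree 2 over GF(2): t² + t + 1.
None of them divide m (all give nonzero remainder).
No irreducible factor of degree ≤ 2 exists, so m is irreducible over GF(2).

Yes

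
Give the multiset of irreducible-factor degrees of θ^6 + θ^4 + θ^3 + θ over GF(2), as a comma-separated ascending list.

Write h(θ) = θ^6 + θ^4 + θ^3 + θ.
Roots in GF(2): h(0) = 0 → root; h(1) = 0 → root.
Linear factors from roots: (θ), (θ + 1).
Complete factorization: h(θ) = (θ)·(θ + 1)^3·(θ^2 + θ + 1).
Factor degrees with multiplicity: 1 + 1 + 1 + 1 + 2 = 6.

1, 1, 1, 1, 2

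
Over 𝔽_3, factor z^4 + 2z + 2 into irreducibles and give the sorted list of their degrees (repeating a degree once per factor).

Write h(z) = z^4 + 2z + 2.
Roots in 𝔽_3: h(0) = 2; h(1) = 2; h(2) = 1.
Complete factorization: h(z) = (z^4 + 2z + 2).
Factor degrees with multiplicity: 4 = 4.

4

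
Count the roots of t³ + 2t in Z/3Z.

Write P(t) = t³ + 2t.
Evaluate at each of the 3 elements of Z/3Z:
P(0) = 0 → root; P(1) = 0 → root; P(2) = 0 → root.
Roots: {0, 1, 2}.

3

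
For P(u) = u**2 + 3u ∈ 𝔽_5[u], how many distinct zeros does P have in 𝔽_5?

2

Evaluate at each of the 5 elements of 𝔽_5:
P(0) = 0 → root; P(1) = 4; P(2) = 0 → root; P(3) = 3; P(4) = 3.
Roots: {0, 2}.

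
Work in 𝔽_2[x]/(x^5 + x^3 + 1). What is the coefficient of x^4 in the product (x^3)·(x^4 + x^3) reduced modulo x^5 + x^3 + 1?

Multiply in 𝔽_2[x]: (x^3)·(x^4 + x^3) = x^7 + x^6.
Reduce using x^5 ≡ x^3 + 1 (mod x^5 + x^3 + 1).
Reduced: x^4 + x^3 + x^2 + x + 1.

1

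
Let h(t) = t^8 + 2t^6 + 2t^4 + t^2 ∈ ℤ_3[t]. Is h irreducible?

Check for roots in ℤ_3: h(0) = 0 → root; h(1) = 0 → root; h(2) = 0 → root.
h(0) = 0, so (t) divides h(t); h is reducible.

No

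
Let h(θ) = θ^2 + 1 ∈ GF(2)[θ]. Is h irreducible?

Check for roots in GF(2): h(0) = 1; h(1) = 0 → root.
h(1) = 0, so (θ − 1) divides h(θ); h is reducible.

No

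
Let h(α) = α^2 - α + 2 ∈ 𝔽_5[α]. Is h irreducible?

Check for roots in 𝔽_5: h(0) = 2; h(1) = 2; h(2) = 4; h(3) = 3; h(4) = 4.
No roots. A degree-2 polynomial over a field with no linear factor is irreducible.

Yes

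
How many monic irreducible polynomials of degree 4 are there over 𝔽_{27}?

132678

Gauss's count: N_{27}(4) = (1/4) Σ_{d|4} μ(4/d)·27^d.
Divisors of 4: 1, 2, 4; μ(4/d) for each: 0, -1, 1.
Σ = − 27^2 + 27^4 = 530712.
N = 530712/4 = 132678.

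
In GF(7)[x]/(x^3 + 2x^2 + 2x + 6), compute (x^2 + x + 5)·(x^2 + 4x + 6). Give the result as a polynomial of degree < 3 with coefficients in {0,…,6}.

5

Multiply in GF(7)[x]: (x^2 + x + 5)·(x^2 + 4x + 6) = x^4 + 5x^3 + x^2 + 5x + 2.
Reduce using x^3 ≡ 5x^2 + 5x + 1 (mod x^3 + 2x^2 + 2x + 6).
Reduced: 5.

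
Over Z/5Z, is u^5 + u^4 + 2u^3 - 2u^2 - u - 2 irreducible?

No

Write g(u) = u^5 + u^4 + 2u^3 - 2u^2 - u - 2.
Check for roots in Z/5Z: g(0) = 3; g(1) = 4; g(2) = 2; g(3) = 0 → root; g(4) = 0 → root.
g(3) = 0, so (u − 3) divides g(u); g is reducible.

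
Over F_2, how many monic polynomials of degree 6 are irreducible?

The number of monic irreducibles of degree 6 over GF(2) is (1/6)·Σ_{d∣6} μ(6/d) 2^d.
Divisors of 6: 1, 2, 3, 6; μ(6/d) for each: 1, -1, -1, 1.
Σ = 2^1 − 2^2 − 2^3 + 2^6 = 54.
N = 54/6 = 9.

9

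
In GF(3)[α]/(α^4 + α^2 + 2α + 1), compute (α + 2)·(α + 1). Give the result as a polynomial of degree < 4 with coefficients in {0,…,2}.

Multiply in GF(3)[α]: (α + 2)·(α + 1) = α^2 + 2.
Reduced: α^2 + 2.

α^2 + 2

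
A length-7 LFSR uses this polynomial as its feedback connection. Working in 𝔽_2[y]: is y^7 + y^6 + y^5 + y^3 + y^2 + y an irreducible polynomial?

Write g(y) = y^7 + y^6 + y^5 + y^3 + y^2 + y.
Check for roots in 𝔽_2: g(0) = 0 → root; g(1) = 0 → root.
g(0) = 0, so (y) divides g(y); g is reducible.

No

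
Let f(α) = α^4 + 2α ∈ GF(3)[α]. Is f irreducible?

Check for roots in GF(3): f(0) = 0 → root; f(1) = 0 → root; f(2) = 2.
f(0) = 0, so (α) divides f(α); f is reducible.

No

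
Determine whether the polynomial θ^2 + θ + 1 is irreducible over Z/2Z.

Write g(θ) = θ^2 + θ + 1.
Check for roots in Z/2Z: g(0) = 1; g(1) = 1.
No roots. A degree-2 polynomial over a field with no linear factor is irreducible.

Yes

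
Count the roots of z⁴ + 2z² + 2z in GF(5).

Write f(z) = z⁴ + 2z² + 2z.
Evaluate at each of the 5 elements of GF(5):
f(0) = 0 → root; f(1) = 0 → root; f(2) = 3; f(3) = 0 → root; f(4) = 1.
Roots: {0, 1, 3}.

3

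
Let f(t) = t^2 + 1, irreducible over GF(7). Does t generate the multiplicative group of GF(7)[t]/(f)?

|GF(7^2)^×| = 7^2 − 1 = 48. Prime factorization: 48 = 2^4·3.
f is primitive ⇔ t has order 48 in GF(7)[t]/(f), i.e. t^(48/q) ≠ 1 for each prime q | 48.
t^(24) mod f = 1
t^(16) mod f = 1
Since t^(24) = 1, the order of t divides 24 < 48; not primitive.

No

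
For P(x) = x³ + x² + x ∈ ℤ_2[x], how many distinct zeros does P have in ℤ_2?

1

Evaluate at each of the 2 elements of ℤ_2:
P(0) = 0 → root; P(1) = 1.
Roots: {0}.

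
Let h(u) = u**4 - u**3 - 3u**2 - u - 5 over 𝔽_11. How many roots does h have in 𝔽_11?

Evaluate at each of the 11 elements of 𝔽_11:
h(0) = 6; h(1) = 2; h(2) = 0 → root; h(3) = 8; h(4) = 3; h(5) = 8; h(6) = 4; h(7) = 7; h(8) = 2; h(9) = 9; h(10) = 6.
Roots: {2}.

1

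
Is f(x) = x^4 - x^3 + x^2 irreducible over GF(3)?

Check for roots in GF(3): f(0) = 0 → root; f(1) = 1; f(2) = 0 → root.
f(0) = 0, so (x) divides f(x); f is reducible.

No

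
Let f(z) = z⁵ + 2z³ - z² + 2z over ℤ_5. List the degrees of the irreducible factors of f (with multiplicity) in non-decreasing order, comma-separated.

1, 2, 2

Roots in ℤ_5: f(0) = 0 → root; f(1) = 4; f(2) = 3; f(3) = 4; f(4) = 4.
Linear factors from roots: (z).
Complete factorization: f(z) = (z)·(z² + z + 2)·(z² - z + 1).
Factor degrees with multiplicity: 1 + 2 + 2 = 5.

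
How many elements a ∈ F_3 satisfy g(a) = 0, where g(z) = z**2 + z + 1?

Evaluate at each of the 3 elements of F_3:
g(0) = 1; g(1) = 0 → root; g(2) = 1.
Roots: {1}.

1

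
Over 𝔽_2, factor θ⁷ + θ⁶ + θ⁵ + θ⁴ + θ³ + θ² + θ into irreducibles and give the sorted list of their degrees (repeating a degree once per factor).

Write h(θ) = θ⁷ + θ⁶ + θ⁵ + θ⁴ + θ³ + θ² + θ.
Roots in 𝔽_2: h(0) = 0 → root; h(1) = 1.
Linear factors from roots: (θ).
Complete factorization: h(θ) = (θ)·(θ³ + θ + 1)·(θ³ + θ² + 1).
Factor degrees with multiplicity: 1 + 3 + 3 = 7.

1, 3, 3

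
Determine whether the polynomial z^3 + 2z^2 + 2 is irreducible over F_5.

No

Write m(z) = z^3 + 2z^2 + 2.
Check for roots in F_5: m(0) = 2; m(1) = 0 → root; m(2) = 3; m(3) = 2; m(4) = 3.
m(1) = 0, so (z − 1) divides m(z); m is reducible.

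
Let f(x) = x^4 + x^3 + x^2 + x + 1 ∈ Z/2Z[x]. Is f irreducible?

Check for roots in Z/2Z: f(0) = 1; f(1) = 1.
No roots, so no linear factors.
Monic irreducibles of degree 2 over GF(2): x^2 + x + 1.
None of them divide f (all give nonzero remainder).
No irreducible factor of degree ≤ 2 exists, so f is irreducible over GF(2).

Yes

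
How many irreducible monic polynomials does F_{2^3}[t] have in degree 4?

By the necklace-counting formula, N_8(4) = (1/4) Σ_{d|4} μ(4/d)·8^d.
Divisors of 4: 1, 2, 4; μ(4/d) for each: 0, -1, 1.
Σ = − 8^2 + 8^4 = 4032.
N = 4032/4 = 1008.

1008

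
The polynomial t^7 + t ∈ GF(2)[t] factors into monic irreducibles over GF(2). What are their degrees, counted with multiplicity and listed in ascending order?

1, 1, 1, 2, 2

Write g(t) = t^7 + t.
Roots in GF(2): g(0) = 0 → root; g(1) = 0 → root.
Linear factors from roots: (t), (t + 1).
Complete factorization: g(t) = (t)·(t + 1)^2·(t^2 + t + 1)^2.
Factor degrees with multiplicity: 1 + 1 + 1 + 2 + 2 = 7.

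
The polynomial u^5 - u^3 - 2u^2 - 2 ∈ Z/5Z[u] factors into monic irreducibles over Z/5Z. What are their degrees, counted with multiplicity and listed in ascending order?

Write g(u) = u^5 - u^3 - 2u^2 - 2.
Roots in Z/5Z: g(0) = 3; g(1) = 1; g(2) = 4; g(3) = 1; g(4) = 1.
Complete factorization: g(u) = (u^5 - u^3 - 2u^2 - 2).
Factor degrees with multiplicity: 5 = 5.

5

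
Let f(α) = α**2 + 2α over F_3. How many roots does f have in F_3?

2

Evaluate at each of the 3 elements of F_3:
f(0) = 0 → root; f(1) = 0 → root; f(2) = 2.
Roots: {0, 1}.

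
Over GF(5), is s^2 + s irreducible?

Write g(s) = s^2 + s.
Check for roots in GF(5): g(0) = 0 → root; g(1) = 2; g(2) = 1; g(3) = 2; g(4) = 0 → root.
g(0) = 0, so (s) divides g(s); g is reducible.

No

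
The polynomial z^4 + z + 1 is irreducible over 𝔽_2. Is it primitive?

Write f(z) = z^4 + z + 1.
|GF(2^4)^×| = 2^4 − 1 = 15. Prime factorization: 15 = 3·5.
f is primitive ⇔ z has order 15 in GF(2)[z]/(f), i.e. z^(15/q) ≠ 1 for each prime q | 15.
z^(5) mod f = z^2 + z.
z^(3) mod f = z^3.
None equal 1, so z has full order 15; f is primitive.

Yes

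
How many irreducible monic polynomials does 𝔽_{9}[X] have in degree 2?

36

The number of monic irreducibles of degree 2 over GF(9) is (1/2)·Σ_{d∣2} μ(2/d) 9^d.
Divisors of 2: 1, 2; μ(2/d) for each: -1, 1.
Σ = − 9^1 + 9^2 = 72.
N = 72/2 = 36.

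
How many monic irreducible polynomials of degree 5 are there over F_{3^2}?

11808

By the necklace-counting formula, N_9(5) = (1/5) Σ_{d|5} μ(5/d)·9^d.
Divisors of 5: 1, 5; μ(5/d) for each: -1, 1.
Σ = − 9^1 + 9^5 = 59040.
N = 59040/5 = 11808.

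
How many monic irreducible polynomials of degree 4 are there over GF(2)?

By the necklace-counting formula, N_2(4) = (1/4) Σ_{d|4} μ(4/d)·2^d.
Divisors of 4: 1, 2, 4; μ(4/d) for each: 0, -1, 1.
Σ = − 2^2 + 2^4 = 12.
N = 12/4 = 3.

3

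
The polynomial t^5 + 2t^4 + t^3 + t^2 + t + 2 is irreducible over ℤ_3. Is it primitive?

Write f(t) = t^5 + 2t^4 + t^3 + t^2 + t + 2.
|GF(3^5)^×| = 3^5 − 1 = 242. Prime factorization: 242 = 2·11^2.
f is primitive ⇔ t has order 242 in GF(3)[t]/(f), i.e. t^(242/q) ≠ 1 for each prime q | 242.
t^(121) mod f = 1
t^(22) mod f = t^4 + 2t^2 + 2t + 1.
Since t^(121) = 1, the order of t divides 121 < 242; not primitive.

No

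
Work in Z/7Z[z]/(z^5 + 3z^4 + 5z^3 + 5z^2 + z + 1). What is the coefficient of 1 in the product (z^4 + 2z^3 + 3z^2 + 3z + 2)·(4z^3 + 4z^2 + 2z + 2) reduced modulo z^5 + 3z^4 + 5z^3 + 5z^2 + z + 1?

2

Multiply in Z/7Z[z]: (z^4 + 2z^3 + 3z^2 + 3z + 2)·(4z^3 + 4z^2 + 2z + 2) = 4z^7 + 5z^6 + z^5 + 2z^4 + 2z^3 + 6z^2 + 3z + 4.
Reduce using z^5 ≡ 4z^4 + 2z^3 + 2z^2 + 6z + 6 (mod z^5 + 3z^4 + 5z^3 + 5z^2 + z + 1).
Reduced: 4z^4 + 2z^3 + 6z^2 + z + 2.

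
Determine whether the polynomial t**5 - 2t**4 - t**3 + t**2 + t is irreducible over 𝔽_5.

No

Write P(t) = t**5 - 2t**4 - t**3 + t**2 + t.
Check for roots in 𝔽_5: P(0) = 0 → root; P(1) = 0 → root; P(2) = 3; P(3) = 1; P(4) = 3.
P(0) = 0, so (t) divides P(t); P is reducible.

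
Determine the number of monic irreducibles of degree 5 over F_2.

6

x^(2^5) − x is the product of all monic irreducibles of degree dividing 5; Möbius inversion gives N = (1/5) Σ μ(5/d)·2^d.
Divisors of 5: 1, 5; μ(5/d) for each: -1, 1.
Σ = − 2^1 + 2^5 = 30.
N = 30/5 = 6.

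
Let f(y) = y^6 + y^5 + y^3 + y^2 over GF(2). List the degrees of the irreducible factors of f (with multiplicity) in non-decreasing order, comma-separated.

Roots in GF(2): f(0) = 0 → root; f(1) = 0 → root.
Linear factors from roots: (y), (y + 1).
Complete factorization: f(y) = (y)^2·(y + 1)^2·(y^2 + y + 1).
Factor degrees with multiplicity: 1 + 1 + 1 + 1 + 2 = 6.

1, 1, 1, 1, 2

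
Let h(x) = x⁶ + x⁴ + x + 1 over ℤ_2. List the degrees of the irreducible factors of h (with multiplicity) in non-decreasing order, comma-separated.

Roots in ℤ_2: h(0) = 1; h(1) = 0 → root.
Linear factors from roots: (x + 1).
Complete factorization: h(x) = (x + 1)·(x² + x + 1)·(x³ + x + 1).
Factor degrees with multiplicity: 1 + 2 + 3 = 6.

1, 2, 3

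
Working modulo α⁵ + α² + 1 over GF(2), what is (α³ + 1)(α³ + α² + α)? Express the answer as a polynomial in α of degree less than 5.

Multiply in GF(2)[α]: (α³ + 1)·(α³ + α² + α) = α⁶ + α⁵ + α⁴ + α³ + α² + α.
Reduce using α⁵ ≡ α² + 1 (mod α⁵ + α² + 1).
Reduced: α⁴ + 1.

α^4 + 1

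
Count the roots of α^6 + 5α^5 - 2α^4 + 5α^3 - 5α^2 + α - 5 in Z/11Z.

Write g(α) = α^6 + 5α^5 - 2α^4 + 5α^3 - 5α^2 + α - 5.
Evaluate at each of the 11 elements of Z/11Z:
g(0) = 6; g(1) = 0 → root; g(2) = 0 → root; g(3) = 0 → root; g(4) = 0 → root; g(5) = 8; g(6) = 3; g(7) = 2; g(8) = 0 → root; g(9) = 3; g(10) = 0 → root.
Roots: {1, 2, 3, 4, 8, 10}.

6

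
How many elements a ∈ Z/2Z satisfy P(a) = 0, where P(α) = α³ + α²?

2

Evaluate at each of the 2 elements of Z/2Z:
P(0) = 0 → root; P(1) = 0 → root.
Roots: {0, 1}.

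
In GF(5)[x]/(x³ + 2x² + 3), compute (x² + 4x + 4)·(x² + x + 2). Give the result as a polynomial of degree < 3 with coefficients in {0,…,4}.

4x^2 + 4x + 4

Multiply in GF(5)[x]: (x² + 4x + 4)·(x² + x + 2) = x⁴ + 2x + 3.
Reduce using x³ ≡ 3x² + 2 (mod x³ + 2x² + 3).
Reduced: 4x² + 4x + 4.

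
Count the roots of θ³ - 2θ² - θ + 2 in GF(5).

Write f(θ) = θ³ - 2θ² - θ + 2.
Evaluate at each of the 5 elements of GF(5):
f(0) = 2; f(1) = 0 → root; f(2) = 0 → root; f(3) = 3; f(4) = 0 → root.
Roots: {1, 2, 4}.

3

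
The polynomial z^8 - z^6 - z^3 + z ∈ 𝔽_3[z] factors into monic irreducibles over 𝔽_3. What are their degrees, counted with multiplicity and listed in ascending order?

Write h(z) = z^8 - z^6 - z^3 + z.
Roots in 𝔽_3: h(0) = 0 → root; h(1) = 0 → root; h(2) = 0 → root.
Linear factors from roots: (z), (z - 1), (z + 1).
Complete factorization: h(z) = (z)·(z + 1)·(z - 1)^2·(z^4 + z^3 + z^2 + z + 1).
Factor degrees with multiplicity: 1 + 1 + 1 + 1 + 4 = 8.

1, 1, 1, 1, 4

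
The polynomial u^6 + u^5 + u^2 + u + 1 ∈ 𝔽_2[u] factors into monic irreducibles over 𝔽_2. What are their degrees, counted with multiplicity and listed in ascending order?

6

Write g(u) = u^6 + u^5 + u^2 + u + 1.
Roots in 𝔽_2: g(0) = 1; g(1) = 1.
Complete factorization: g(u) = (u^6 + u^5 + u^2 + u + 1).
Factor degrees with multiplicity: 6 = 6.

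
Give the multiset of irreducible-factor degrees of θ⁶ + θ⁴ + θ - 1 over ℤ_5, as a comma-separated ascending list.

1, 2, 3

Write g(θ) = θ⁶ + θ⁴ + θ - 1.
Roots in ℤ_5: g(0) = 4; g(1) = 2; g(2) = 1; g(3) = 2; g(4) = 0 → root.
Linear factors from roots: (θ + 1).
Complete factorization: g(θ) = (θ + 1)·(θ² - θ + 1)·(θ³ + θ - 1).
Factor degrees with multiplicity: 1 + 2 + 3 = 6.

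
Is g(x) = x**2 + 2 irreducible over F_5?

Yes

Check for roots in F_5: g(0) = 2; g(1) = 3; g(2) = 1; g(3) = 1; g(4) = 3.
No roots. A degree-2 polynomial over a field with no linear factor is irreducible.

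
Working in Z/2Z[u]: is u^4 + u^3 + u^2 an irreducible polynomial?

No

Write m(u) = u^4 + u^3 + u^2.
Check for roots in Z/2Z: m(0) = 0 → root; m(1) = 1.
m(0) = 0, so (u) divides m(u); m is reducible.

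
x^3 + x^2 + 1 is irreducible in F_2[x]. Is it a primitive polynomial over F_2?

Write f(x) = x^3 + x^2 + 1.
|GF(2^3)^×| = 2^3 − 1 = 7. Prime factorization: 7 = 7.
f is primitive ⇔ x has order 7 in GF(2)[x]/(f), i.e. x^(7/q) ≠ 1 for each prime q | 7.
x^(1) mod f = x.
None equal 1, so x has full order 7; f is primitive.

Yes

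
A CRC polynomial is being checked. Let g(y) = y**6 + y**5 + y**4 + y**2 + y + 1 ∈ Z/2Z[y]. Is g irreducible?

Check for roots in Z/2Z: g(0) = 1; g(1) = 0 → root.
g(1) = 0, so (y − 1) divides g(y); g is reducible.

No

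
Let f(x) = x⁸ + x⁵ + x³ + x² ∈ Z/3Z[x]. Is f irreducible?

Check for roots in Z/3Z: f(0) = 0 → root; f(1) = 1; f(2) = 0 → root.
f(0) = 0, so (x) divides f(x); f is reducible.

No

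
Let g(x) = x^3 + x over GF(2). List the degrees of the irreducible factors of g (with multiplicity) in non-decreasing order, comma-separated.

Roots in GF(2): g(0) = 0 → root; g(1) = 0 → root.
Linear factors from roots: (x), (x + 1).
Complete factorization: g(x) = (x)·(x + 1)^2.
Factor degrees with multiplicity: 1 + 1 + 1 = 3.

1, 1, 1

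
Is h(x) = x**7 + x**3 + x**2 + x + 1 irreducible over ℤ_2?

Check for roots in ℤ_2: h(0) = 1; h(1) = 1.
No roots, so no linear factors.
Monic irreducibles of degree 2 over GF(2): x**2 + x + 1.
None of them divide h (all give nonzero remainder).
Monic irreducibles of degree 3 over GF(2): x**3 + x + 1, x**3 + x**2 + 1.
None of them divide h (all give nonzero remainder).
No irreducible factor of degree ≤ 3 exists, so h is irreducible over GF(2).

Yes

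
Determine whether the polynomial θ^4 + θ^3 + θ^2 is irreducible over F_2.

Write f(θ) = θ^4 + θ^3 + θ^2.
Check for roots in F_2: f(0) = 0 → root; f(1) = 1.
f(0) = 0, so (θ) divides f(θ); f is reducible.

No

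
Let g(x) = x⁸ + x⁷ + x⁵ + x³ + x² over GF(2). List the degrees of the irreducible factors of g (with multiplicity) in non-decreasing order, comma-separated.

Roots in GF(2): g(0) = 0 → root; g(1) = 1.
Linear factors from roots: (x).
Complete factorization: g(x) = (x)^2·(x² + x + 1)^3.
Factor degrees with multiplicity: 1 + 1 + 2 + 2 + 2 = 8.

1, 1, 2, 2, 2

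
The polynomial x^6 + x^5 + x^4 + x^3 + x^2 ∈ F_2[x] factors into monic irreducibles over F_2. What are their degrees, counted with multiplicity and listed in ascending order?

1, 1, 4

Write g(x) = x^6 + x^5 + x^4 + x^3 + x^2.
Roots in F_2: g(0) = 0 → root; g(1) = 1.
Linear factors from roots: (x).
Complete factorization: g(x) = (x)^2·(x^4 + x^3 + x^2 + x + 1).
Factor degrees with multiplicity: 1 + 1 + 4 = 6.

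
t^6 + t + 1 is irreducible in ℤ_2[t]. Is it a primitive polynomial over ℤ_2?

Write f(t) = t^6 + t + 1.
|GF(2^6)^×| = 2^6 − 1 = 63. Prime factorization: 63 = 3^2·7.
f is primitive ⇔ t has order 63 in GF(2)[t]/(f), i.e. t^(63/q) ≠ 1 for each prime q | 63.
t^(21) mod f = t^5 + t^4 + t^3 + t + 1.
t^(9) mod f = t^4 + t^3.
None equal 1, so t has full order 63; f is primitive.

Yes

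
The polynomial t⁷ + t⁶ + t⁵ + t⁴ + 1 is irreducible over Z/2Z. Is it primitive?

Write f(t) = t⁷ + t⁶ + t⁵ + t⁴ + 1.
|GF(2^7)^×| = 2^7 − 1 = 127. Prime factorization: 127 = 127.
f is primitive ⇔ t has order 127 in GF(2)[t]/(f), i.e. t^(127/q) ≠ 1 for each prime q | 127.
t^(1) mod f = t.
None equal 1, so t has full order 127; f is primitive.

Yes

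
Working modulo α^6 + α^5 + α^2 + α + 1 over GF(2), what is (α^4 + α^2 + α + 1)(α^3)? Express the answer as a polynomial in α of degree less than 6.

Multiply in GF(2)[α]: (α^4 + α^2 + α + 1)·(α^3) = α^7 + α^5 + α^4 + α^3.
Reduce using α^6 ≡ α^5 + α^2 + α + 1 (mod α^6 + α^5 + α^2 + α + 1).
Reduced: α^4 + 1.

α^4 + 1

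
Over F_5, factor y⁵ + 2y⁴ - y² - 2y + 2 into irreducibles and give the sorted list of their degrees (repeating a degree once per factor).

Write g(y) = y⁵ + 2y⁴ - y² - 2y + 2.
Roots in F_5: g(0) = 2; g(1) = 2; g(2) = 3; g(3) = 2; g(4) = 4.
Complete factorization: g(y) = (y⁵ + 2y⁴ - y² - 2y + 2).
Factor degrees with multiplicity: 5 = 5.

5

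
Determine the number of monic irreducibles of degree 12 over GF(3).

44220

Gauss's count: N_{3}(12) = (1/12) Σ_{d|12} μ(12/d)·3^d.
Divisors of 12: 1, 2, 3, 4, 6, 12; μ(12/d) for each: 0, 1, 0, -1, -1, 1.
Σ = 3^2 − 3^4 − 3^6 + 3^12 = 530640.
N = 530640/12 = 44220.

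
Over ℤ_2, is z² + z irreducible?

Write m(z) = z² + z.
Check for roots in ℤ_2: m(0) = 0 → root; m(1) = 0 → root.
m(0) = 0, so (z) divides m(z); m is reducible.

No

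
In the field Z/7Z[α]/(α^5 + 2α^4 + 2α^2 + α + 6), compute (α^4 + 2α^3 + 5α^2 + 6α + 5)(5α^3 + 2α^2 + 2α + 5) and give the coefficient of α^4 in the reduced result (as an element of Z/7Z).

6

Multiply in Z/7Z[α]: (α^4 + 2α^3 + 5α^2 + 6α + 5)·(5α^3 + 2α^2 + 2α + 5) = 5α^7 + 5α^6 + 3α^5 + α^3 + 5α^2 + 5α + 4.
Reduce using α^5 ≡ 5α^4 + 5α^2 + 6α + 1 (mod α^5 + 2α^4 + 2α^2 + α + 6).
Reduced: 6α^4 + 6α^3 + 3α^2 + α + 3.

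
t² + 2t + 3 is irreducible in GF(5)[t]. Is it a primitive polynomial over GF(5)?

Yes

Write f(t) = t² + 2t + 3.
|GF(5^2)^×| = 5^2 − 1 = 24. Prime factorization: 24 = 2^3·3.
f is primitive ⇔ t has order 24 in GF(5)[t]/(f), i.e. t^(24/q) ≠ 1 for each prime q | 24.
t^(12) mod f = 4.
t^(8) mod f = 4t + 1.
None equal 1, so t has full order 24; f is primitive.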